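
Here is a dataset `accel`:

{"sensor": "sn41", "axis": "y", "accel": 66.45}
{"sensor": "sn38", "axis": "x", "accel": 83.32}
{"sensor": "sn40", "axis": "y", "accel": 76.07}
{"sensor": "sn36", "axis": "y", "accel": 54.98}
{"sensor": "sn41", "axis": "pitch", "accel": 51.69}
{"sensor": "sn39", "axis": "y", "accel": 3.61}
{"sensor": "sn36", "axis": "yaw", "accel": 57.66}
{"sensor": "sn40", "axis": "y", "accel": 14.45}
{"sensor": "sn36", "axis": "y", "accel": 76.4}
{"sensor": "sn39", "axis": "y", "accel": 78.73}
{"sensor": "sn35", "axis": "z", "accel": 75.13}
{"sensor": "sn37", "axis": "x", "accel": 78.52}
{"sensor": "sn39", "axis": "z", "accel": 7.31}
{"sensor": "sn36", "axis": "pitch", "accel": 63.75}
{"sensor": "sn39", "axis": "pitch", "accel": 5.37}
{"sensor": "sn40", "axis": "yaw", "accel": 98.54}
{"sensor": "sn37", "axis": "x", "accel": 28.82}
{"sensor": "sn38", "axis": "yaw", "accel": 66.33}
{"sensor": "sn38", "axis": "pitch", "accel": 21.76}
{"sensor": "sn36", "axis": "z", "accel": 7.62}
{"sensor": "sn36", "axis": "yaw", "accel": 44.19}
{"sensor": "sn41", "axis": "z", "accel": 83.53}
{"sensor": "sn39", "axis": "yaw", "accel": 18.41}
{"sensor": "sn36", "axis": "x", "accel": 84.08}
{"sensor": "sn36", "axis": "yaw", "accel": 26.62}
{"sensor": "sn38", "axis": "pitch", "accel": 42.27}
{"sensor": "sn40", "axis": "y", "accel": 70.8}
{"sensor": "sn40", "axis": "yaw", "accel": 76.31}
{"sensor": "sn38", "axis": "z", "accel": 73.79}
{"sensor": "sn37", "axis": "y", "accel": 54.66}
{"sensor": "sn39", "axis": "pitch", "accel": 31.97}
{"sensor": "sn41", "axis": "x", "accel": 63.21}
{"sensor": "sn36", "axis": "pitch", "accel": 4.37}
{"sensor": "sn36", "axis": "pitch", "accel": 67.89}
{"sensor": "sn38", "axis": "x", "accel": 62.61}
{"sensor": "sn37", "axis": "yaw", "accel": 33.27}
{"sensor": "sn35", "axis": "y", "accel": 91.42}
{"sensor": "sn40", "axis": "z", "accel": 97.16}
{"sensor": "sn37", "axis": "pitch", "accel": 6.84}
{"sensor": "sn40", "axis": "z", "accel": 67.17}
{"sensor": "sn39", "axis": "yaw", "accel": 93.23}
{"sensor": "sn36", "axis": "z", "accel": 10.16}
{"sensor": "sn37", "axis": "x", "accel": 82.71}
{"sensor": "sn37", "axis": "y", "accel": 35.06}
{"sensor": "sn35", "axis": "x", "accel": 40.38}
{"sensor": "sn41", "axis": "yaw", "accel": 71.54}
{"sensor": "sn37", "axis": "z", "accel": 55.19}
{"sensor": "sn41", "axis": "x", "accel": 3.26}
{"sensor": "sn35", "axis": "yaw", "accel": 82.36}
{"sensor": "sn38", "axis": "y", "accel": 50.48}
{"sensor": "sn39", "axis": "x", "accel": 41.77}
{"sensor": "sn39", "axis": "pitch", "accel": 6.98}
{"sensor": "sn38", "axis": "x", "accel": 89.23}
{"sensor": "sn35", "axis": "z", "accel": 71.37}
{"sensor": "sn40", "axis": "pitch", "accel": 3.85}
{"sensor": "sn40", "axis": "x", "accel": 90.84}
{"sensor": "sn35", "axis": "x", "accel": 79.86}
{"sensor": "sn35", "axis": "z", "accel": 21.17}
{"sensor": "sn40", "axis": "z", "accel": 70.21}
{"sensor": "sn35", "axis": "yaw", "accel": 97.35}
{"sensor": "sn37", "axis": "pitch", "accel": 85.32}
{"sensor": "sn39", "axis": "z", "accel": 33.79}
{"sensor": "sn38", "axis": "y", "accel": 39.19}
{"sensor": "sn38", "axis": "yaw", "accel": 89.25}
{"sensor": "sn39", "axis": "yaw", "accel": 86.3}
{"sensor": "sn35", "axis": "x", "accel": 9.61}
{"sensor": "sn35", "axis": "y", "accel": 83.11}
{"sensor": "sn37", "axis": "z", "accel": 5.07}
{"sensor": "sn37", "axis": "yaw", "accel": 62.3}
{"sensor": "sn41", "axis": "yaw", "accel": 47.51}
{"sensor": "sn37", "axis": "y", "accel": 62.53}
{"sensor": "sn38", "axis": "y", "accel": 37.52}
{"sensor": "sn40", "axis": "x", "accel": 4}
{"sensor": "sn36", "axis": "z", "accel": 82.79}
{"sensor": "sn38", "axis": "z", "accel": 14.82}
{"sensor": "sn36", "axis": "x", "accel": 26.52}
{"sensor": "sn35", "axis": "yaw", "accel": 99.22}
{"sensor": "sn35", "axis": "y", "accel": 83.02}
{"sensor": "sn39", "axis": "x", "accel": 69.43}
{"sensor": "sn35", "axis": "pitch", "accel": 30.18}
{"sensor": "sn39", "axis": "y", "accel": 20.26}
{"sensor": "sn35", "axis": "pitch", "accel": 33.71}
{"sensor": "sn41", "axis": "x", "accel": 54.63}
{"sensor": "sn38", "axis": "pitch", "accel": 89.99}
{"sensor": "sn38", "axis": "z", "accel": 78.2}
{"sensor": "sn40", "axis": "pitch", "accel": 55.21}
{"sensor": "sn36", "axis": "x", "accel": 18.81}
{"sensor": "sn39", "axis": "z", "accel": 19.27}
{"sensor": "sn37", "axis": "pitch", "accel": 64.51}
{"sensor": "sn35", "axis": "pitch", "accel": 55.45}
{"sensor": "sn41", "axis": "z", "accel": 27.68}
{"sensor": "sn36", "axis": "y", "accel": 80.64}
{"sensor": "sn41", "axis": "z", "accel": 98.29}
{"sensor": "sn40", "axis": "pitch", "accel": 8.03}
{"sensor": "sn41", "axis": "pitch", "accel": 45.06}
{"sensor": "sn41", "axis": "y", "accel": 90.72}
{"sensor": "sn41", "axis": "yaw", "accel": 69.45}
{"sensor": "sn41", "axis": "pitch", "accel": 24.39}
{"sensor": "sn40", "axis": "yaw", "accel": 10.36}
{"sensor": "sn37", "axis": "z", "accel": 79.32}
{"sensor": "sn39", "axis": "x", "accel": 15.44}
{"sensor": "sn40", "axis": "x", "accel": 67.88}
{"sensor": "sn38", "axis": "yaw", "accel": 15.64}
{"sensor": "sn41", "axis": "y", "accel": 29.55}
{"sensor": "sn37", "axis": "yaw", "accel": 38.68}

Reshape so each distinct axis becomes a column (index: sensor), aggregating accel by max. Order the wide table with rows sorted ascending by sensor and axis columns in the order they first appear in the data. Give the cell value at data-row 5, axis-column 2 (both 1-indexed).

69.43

With rows sorted ascending by sensor, row 5 is sensor=sn39. axis columns in first-appearance order: y, x, pitch, yaw, z; column 2 is x.
Long rows with sensor=sn39, axis=x: max(41.77, 69.43, 15.44) = 69.43.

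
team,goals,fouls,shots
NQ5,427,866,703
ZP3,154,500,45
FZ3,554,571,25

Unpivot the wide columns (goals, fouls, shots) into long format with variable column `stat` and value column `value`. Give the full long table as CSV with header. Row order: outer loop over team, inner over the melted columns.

Each (team, column) pair becomes one row: 3 × 3 = 9 rows.
For example, (NQ5, goals) → value=427.

team,stat,value
NQ5,goals,427
NQ5,fouls,866
NQ5,shots,703
ZP3,goals,154
ZP3,fouls,500
ZP3,shots,45
FZ3,goals,554
FZ3,fouls,571
FZ3,shots,25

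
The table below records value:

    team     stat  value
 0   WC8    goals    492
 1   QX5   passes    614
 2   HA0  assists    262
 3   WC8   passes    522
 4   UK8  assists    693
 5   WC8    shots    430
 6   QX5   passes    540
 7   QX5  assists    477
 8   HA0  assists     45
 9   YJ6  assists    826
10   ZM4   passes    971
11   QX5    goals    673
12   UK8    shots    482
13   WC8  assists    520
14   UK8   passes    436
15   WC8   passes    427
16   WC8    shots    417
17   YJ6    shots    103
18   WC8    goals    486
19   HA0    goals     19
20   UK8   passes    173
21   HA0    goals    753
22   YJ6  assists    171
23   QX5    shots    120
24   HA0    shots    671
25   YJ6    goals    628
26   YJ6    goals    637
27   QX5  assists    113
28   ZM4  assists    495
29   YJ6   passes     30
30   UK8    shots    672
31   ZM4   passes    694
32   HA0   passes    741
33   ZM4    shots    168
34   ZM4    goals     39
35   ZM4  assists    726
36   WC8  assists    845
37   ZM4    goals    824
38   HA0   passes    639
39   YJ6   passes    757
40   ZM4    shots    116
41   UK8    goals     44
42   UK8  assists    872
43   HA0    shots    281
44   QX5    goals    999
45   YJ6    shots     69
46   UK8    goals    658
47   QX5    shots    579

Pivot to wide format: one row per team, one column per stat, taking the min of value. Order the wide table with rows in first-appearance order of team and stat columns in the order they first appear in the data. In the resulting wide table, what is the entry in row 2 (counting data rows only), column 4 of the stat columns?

120

With rows in first-appearance order of team, row 2 is team=QX5. stat columns in first-appearance order: goals, passes, assists, shots; column 4 is shots.
Long rows with team=QX5, stat=shots: min(120, 579) = 120.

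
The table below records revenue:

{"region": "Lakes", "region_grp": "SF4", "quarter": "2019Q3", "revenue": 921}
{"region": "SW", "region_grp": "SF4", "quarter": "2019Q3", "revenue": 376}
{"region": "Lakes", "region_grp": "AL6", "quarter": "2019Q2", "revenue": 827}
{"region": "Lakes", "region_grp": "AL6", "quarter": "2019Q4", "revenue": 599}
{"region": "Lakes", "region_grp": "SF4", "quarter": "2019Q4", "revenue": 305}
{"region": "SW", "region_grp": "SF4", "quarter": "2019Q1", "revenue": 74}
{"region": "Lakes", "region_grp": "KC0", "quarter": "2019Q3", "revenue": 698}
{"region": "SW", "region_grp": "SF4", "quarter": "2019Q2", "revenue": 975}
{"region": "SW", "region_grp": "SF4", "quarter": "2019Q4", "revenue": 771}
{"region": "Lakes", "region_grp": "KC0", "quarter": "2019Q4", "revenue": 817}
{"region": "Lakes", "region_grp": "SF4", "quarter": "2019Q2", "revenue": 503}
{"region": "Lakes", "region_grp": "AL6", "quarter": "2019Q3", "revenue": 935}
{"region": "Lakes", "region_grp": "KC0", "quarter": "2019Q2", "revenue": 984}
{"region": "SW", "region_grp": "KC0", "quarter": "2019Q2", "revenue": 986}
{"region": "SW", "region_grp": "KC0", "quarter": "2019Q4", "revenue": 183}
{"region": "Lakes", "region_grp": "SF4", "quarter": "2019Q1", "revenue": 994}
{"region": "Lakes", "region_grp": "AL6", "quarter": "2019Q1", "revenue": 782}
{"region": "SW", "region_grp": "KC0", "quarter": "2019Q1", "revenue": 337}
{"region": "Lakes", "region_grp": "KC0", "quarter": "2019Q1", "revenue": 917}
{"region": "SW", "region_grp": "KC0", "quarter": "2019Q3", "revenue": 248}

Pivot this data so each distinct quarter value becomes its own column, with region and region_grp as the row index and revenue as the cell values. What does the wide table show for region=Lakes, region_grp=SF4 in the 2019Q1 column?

Wide layout: rows indexed by region and region_grp, columns are the 4 distinct quarter values (2019Q3, 2019Q2, 2019Q4, 2019Q1).
Cell (region=Lakes, region_grp=SF4, quarter=2019Q1) draws from the long row where region=Lakes, region_grp=SF4 and quarter=2019Q1, which has revenue=994.

994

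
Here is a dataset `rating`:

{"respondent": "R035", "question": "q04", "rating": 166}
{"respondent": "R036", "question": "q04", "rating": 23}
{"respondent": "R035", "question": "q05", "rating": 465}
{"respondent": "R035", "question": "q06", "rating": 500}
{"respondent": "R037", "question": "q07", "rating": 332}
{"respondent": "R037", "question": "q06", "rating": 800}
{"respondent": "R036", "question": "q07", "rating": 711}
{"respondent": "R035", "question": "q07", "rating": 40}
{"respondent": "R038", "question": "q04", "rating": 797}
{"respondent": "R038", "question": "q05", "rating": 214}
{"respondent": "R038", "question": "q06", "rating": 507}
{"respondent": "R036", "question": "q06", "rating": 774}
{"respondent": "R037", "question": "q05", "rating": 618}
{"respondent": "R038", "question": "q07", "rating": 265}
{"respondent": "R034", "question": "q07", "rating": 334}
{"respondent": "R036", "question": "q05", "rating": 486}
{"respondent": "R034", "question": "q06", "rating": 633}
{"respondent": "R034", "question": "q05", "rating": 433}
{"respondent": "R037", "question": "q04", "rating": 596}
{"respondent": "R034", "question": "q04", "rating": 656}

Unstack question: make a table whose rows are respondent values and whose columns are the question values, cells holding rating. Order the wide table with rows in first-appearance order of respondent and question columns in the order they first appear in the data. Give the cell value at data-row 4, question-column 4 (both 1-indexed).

265

With rows in first-appearance order of respondent, row 4 is respondent=R038. question columns in first-appearance order: q04, q05, q06, q07; column 4 is q07.
Long rows with respondent=R038, question=q07: rating = 265.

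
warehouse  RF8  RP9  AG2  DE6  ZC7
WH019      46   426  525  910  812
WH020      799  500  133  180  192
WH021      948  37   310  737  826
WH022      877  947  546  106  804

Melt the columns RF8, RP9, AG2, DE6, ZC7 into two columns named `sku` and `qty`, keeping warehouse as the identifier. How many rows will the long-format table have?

20

4 warehouse values × 5 melted columns = 20 rows.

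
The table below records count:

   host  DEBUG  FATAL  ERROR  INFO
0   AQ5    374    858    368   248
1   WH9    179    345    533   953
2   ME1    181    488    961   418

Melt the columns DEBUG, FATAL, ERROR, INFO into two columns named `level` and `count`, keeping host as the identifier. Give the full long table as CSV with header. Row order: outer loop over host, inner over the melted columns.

host,level,count
AQ5,DEBUG,374
AQ5,FATAL,858
AQ5,ERROR,368
AQ5,INFO,248
WH9,DEBUG,179
WH9,FATAL,345
WH9,ERROR,533
WH9,INFO,953
ME1,DEBUG,181
ME1,FATAL,488
ME1,ERROR,961
ME1,INFO,418

Each (host, column) pair becomes one row: 3 × 4 = 12 rows.
For example, (AQ5, DEBUG) → count=374.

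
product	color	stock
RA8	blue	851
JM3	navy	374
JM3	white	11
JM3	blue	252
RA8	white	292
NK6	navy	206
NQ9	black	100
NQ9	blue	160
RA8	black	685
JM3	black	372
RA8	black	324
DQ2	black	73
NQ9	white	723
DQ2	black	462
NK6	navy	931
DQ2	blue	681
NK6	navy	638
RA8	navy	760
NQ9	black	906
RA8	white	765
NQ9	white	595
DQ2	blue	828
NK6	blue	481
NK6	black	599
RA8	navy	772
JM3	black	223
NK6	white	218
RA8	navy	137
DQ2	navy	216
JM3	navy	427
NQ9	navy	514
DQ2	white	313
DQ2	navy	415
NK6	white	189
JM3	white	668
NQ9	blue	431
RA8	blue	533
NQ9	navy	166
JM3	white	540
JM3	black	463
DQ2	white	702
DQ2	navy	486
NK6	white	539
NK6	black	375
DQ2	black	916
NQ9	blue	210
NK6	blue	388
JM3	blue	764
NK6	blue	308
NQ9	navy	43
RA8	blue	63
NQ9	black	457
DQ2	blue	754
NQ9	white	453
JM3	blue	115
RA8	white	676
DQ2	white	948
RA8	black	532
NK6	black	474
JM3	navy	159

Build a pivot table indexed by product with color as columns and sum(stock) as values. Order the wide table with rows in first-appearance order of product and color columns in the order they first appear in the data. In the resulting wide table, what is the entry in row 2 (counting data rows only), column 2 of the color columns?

With rows in first-appearance order of product, row 2 is product=JM3. color columns in first-appearance order: blue, navy, white, black; column 2 is navy.
Long rows with product=JM3, color=navy: 374 + 427 + 159 = 960.

960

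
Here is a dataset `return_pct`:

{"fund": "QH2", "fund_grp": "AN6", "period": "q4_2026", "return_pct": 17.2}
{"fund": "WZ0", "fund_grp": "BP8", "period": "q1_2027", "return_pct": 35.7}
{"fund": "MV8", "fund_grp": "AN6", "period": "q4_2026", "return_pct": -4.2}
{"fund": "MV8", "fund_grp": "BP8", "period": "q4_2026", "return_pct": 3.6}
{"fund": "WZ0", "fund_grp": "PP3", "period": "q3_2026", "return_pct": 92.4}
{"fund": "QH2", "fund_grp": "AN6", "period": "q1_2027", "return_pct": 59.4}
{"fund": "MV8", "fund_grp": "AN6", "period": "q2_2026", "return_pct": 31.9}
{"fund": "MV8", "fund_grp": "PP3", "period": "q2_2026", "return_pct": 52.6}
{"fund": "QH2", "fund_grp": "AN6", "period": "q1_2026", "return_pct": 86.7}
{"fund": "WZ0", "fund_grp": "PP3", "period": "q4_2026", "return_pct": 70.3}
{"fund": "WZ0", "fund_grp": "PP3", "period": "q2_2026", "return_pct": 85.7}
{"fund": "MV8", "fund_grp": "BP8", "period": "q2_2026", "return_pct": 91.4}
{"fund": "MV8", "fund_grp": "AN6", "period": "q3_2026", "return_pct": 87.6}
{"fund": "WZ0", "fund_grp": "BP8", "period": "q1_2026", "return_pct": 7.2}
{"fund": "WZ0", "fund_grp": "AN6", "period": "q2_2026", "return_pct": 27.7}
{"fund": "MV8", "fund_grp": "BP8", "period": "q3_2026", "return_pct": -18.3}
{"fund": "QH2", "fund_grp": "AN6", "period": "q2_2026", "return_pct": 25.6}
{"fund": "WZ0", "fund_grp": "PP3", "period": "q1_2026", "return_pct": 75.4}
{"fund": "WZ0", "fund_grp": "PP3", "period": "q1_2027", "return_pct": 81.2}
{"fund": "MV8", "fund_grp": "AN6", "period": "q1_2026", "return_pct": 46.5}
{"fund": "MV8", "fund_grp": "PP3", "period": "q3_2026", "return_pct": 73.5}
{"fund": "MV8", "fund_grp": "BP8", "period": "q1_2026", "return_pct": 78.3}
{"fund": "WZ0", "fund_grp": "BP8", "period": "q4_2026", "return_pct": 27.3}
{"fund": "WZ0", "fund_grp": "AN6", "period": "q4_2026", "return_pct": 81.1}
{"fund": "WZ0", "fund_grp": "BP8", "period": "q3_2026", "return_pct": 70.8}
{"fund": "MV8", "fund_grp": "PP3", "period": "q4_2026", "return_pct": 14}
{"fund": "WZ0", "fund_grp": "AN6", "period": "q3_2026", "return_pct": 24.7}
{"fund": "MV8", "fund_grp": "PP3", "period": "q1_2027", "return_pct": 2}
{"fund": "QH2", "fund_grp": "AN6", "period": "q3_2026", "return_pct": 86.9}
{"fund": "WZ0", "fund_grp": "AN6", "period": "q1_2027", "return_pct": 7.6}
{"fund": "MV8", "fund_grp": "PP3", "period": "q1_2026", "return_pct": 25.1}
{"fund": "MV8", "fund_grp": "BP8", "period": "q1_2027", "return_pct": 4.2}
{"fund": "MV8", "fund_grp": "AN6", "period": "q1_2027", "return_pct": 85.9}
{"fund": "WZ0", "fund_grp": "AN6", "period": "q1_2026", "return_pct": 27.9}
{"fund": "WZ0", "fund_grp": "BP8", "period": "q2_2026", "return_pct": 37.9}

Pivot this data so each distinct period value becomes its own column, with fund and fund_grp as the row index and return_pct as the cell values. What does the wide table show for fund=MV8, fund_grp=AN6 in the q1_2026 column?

Wide layout: rows indexed by fund and fund_grp, columns are the 5 distinct period values (q4_2026, q1_2027, q3_2026, q2_2026, q1_2026).
Cell (fund=MV8, fund_grp=AN6, period=q1_2026) draws from the long row where fund=MV8, fund_grp=AN6 and period=q1_2026, which has return_pct=46.5.

46.5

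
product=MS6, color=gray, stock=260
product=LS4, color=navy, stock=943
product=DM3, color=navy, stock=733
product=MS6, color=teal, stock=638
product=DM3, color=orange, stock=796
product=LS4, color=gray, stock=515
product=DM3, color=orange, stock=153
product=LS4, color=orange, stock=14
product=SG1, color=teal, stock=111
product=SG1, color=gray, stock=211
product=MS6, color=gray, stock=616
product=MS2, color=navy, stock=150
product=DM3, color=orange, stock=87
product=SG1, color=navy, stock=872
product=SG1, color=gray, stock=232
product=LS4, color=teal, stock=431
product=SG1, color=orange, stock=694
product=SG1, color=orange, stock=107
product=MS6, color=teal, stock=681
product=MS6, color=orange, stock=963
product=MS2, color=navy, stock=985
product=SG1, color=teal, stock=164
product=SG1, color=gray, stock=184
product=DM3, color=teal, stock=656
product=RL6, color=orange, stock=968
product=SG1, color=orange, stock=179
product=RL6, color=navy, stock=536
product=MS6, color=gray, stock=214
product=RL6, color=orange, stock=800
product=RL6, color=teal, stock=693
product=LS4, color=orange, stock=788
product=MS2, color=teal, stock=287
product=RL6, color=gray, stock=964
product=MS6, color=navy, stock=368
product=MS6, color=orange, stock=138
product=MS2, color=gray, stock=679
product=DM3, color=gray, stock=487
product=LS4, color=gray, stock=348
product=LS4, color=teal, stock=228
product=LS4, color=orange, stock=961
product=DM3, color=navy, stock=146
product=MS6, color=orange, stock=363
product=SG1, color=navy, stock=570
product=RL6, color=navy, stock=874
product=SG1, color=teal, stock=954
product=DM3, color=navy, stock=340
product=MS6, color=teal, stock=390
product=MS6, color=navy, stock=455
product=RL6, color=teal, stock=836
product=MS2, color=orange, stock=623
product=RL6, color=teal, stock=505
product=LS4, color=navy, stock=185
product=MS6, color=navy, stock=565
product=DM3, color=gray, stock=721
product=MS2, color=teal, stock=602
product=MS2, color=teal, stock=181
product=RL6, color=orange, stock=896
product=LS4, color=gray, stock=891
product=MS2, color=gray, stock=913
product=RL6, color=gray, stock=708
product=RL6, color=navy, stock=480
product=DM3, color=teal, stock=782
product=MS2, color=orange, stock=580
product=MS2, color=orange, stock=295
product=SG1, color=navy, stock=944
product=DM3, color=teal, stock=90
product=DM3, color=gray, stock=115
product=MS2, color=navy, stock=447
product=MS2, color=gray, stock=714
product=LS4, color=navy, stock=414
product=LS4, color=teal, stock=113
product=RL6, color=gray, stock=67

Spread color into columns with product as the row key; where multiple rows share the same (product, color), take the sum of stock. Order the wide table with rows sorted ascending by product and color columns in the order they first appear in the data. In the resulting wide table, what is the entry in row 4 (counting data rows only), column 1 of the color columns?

1090

With rows sorted ascending by product, row 4 is product=MS6. color columns in first-appearance order: gray, navy, teal, orange; column 1 is gray.
Long rows with product=MS6, color=gray: 260 + 616 + 214 = 1090.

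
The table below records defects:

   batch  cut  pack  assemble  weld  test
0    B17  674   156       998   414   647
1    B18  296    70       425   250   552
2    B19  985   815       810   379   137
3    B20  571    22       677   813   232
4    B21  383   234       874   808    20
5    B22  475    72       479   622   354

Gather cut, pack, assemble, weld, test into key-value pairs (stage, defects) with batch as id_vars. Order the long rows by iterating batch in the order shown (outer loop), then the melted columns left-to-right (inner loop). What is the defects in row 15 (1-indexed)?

137

30 rows total (6 × 5). Row 15: index ⌊(15-1)/5⌋ = 2 into batch → B19; (15-1) mod 5 = 4 into the melted columns → test.
So row 15 is (B19, test, 137); defects = 137.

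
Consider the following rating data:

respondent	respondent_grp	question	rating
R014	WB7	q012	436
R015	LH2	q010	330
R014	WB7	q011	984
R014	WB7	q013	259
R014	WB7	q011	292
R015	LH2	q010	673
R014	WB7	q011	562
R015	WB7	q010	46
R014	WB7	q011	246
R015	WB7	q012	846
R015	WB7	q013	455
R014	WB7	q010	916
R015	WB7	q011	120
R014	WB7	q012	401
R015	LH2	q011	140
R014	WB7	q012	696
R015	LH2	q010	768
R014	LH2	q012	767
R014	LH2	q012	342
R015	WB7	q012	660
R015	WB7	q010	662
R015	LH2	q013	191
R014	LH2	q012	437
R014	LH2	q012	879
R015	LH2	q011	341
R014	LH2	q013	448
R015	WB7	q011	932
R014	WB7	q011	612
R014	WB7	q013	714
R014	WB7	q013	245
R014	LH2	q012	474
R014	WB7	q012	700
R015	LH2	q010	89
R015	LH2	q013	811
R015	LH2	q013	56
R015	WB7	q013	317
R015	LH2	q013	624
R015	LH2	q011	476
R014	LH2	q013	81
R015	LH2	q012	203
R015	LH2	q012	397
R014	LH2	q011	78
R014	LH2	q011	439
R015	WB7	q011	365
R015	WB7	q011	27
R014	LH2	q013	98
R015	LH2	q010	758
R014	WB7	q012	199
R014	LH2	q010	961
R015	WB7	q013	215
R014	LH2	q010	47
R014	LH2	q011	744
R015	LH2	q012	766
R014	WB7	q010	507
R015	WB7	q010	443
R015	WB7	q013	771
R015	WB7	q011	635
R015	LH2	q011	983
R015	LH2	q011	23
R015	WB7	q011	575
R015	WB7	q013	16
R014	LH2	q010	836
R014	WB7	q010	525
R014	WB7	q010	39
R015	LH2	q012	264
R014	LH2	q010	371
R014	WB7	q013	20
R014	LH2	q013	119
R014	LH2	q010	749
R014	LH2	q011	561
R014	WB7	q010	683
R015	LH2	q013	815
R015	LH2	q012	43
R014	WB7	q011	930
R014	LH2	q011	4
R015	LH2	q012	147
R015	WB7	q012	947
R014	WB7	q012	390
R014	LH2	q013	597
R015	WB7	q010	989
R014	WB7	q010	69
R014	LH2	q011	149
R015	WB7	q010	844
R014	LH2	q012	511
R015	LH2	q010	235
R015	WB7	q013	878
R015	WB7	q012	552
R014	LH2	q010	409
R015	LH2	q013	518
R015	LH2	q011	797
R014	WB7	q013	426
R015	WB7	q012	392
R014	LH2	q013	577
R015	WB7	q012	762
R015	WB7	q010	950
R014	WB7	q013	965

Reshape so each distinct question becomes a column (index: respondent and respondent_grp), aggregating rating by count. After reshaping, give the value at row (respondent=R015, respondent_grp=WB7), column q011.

Rows with respondent=R015, respondent_grp=WB7 and question=q011: rating values are 120, 932, 365, 27, 635, 575.
6 rows match — count = 6.

6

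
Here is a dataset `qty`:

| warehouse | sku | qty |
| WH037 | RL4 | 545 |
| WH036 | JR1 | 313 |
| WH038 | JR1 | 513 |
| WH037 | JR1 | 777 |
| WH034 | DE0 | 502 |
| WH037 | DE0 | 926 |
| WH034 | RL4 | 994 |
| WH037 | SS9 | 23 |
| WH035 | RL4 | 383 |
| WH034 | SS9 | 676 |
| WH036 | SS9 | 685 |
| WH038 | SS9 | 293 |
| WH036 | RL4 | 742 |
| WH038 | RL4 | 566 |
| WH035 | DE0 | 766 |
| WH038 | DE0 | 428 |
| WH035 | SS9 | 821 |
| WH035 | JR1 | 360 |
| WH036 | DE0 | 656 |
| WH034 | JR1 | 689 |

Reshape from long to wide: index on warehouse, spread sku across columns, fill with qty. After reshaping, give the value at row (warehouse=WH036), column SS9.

685

Wide layout: rows indexed by warehouse, columns are the 4 distinct sku values (RL4, JR1, DE0, SS9).
Cell (warehouse=WH036, sku=SS9) draws from the long row where warehouse=WH036 and sku=SS9, which has qty=685.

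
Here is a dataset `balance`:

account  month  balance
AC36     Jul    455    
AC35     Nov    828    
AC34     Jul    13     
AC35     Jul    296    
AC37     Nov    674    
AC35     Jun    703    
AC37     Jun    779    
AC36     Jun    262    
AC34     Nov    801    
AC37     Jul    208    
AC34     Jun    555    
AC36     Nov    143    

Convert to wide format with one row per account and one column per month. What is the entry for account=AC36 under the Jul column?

Wide layout: rows indexed by account, columns are the 3 distinct month values (Jul, Nov, Jun).
Cell (account=AC36, month=Jul) draws from the long row where account=AC36 and month=Jul, which has balance=455.

455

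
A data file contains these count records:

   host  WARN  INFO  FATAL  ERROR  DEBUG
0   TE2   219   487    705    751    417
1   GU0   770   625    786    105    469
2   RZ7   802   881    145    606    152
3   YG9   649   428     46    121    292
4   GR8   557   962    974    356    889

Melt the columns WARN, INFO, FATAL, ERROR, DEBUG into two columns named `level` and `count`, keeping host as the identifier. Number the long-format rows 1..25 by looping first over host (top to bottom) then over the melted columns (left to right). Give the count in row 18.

46

25 rows total (5 × 5). Row 18: index ⌊(18-1)/5⌋ = 3 into host → YG9; (18-1) mod 5 = 2 into the melted columns → FATAL.
So row 18 is (YG9, FATAL, 46); count = 46.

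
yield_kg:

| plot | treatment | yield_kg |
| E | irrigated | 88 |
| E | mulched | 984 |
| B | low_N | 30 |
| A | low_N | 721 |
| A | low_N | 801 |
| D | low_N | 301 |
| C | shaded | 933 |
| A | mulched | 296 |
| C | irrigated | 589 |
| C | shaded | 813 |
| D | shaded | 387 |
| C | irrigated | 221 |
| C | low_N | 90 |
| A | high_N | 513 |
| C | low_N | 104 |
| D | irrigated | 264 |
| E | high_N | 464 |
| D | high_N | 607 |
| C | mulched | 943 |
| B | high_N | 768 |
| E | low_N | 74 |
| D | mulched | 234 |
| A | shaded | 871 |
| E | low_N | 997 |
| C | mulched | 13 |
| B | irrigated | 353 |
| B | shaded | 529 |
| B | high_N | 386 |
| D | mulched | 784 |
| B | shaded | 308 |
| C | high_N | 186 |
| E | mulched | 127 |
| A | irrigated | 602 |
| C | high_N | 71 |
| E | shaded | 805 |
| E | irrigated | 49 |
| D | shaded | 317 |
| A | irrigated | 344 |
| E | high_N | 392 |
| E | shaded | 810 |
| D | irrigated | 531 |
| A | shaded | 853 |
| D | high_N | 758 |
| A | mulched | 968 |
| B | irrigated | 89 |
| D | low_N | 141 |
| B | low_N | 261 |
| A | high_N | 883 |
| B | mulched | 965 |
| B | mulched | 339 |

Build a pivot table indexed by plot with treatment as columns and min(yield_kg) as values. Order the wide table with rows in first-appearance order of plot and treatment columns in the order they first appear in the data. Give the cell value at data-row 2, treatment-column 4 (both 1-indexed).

With rows in first-appearance order of plot, row 2 is plot=B. treatment columns in first-appearance order: irrigated, mulched, low_N, shaded, high_N; column 4 is shaded.
Long rows with plot=B, treatment=shaded: min(529, 308) = 308.

308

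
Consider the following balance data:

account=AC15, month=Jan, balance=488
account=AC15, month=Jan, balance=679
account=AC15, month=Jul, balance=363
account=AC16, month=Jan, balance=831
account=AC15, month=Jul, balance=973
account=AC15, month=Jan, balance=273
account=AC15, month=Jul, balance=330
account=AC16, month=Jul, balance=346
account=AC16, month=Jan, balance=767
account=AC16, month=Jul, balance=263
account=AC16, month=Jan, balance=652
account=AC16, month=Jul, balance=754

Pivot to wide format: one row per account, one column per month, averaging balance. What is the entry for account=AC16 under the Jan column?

750

Rows with account=AC16 and month=Jan: balance values are 831, 767, 652.
(831 + 767 + 652) / 3 = 750.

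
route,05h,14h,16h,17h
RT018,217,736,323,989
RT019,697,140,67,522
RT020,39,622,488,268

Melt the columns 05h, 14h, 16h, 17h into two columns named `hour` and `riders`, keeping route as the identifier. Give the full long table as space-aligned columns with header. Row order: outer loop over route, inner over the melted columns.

Each (route, column) pair becomes one row: 3 × 4 = 12 rows.
For example, (RT018, 05h) → riders=217.

route  hour  riders
RT018  05h   217   
RT018  14h   736   
RT018  16h   323   
RT018  17h   989   
RT019  05h   697   
RT019  14h   140   
RT019  16h   67    
RT019  17h   522   
RT020  05h   39    
RT020  14h   622   
RT020  16h   488   
RT020  17h   268   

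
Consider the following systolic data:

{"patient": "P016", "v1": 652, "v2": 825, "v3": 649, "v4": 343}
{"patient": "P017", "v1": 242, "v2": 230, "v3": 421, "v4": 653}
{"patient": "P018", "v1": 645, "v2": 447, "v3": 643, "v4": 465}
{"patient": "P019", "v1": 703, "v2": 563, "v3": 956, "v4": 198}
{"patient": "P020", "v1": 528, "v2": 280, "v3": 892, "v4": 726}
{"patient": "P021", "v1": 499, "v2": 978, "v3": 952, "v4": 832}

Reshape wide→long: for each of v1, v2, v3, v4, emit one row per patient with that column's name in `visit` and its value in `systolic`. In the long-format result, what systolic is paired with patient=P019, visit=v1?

Unpivoting turns each (patient, wide-column) pair into one long row.
The wide cell at row P019, column v1 holds 703, so the long row (P019, v1) has systolic=703.

703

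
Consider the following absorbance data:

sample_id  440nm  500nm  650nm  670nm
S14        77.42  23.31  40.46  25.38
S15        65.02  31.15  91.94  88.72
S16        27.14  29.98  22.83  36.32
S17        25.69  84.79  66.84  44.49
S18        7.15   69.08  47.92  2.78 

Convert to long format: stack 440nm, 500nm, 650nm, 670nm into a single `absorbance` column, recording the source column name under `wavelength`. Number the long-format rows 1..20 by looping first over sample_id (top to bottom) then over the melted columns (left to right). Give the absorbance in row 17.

20 rows total (5 × 4). Row 17: index ⌊(17-1)/4⌋ = 4 into sample_id → S18; (17-1) mod 4 = 0 into the melted columns → 440nm.
So row 17 is (S18, 440nm, 7.15); absorbance = 7.15.

7.15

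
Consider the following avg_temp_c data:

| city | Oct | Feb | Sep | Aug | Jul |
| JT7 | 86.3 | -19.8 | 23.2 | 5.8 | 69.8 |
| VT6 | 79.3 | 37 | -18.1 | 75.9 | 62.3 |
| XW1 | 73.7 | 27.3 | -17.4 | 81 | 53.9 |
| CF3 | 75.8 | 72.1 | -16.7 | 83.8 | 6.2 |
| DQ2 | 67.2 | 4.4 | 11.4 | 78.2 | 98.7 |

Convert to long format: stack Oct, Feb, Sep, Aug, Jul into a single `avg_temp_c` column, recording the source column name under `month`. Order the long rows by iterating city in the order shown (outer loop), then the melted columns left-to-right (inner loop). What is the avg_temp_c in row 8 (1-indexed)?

-18.1

25 rows total (5 × 5). Row 8: index ⌊(8-1)/5⌋ = 1 into city → VT6; (8-1) mod 5 = 2 into the melted columns → Sep.
So row 8 is (VT6, Sep, -18.1); avg_temp_c = -18.1.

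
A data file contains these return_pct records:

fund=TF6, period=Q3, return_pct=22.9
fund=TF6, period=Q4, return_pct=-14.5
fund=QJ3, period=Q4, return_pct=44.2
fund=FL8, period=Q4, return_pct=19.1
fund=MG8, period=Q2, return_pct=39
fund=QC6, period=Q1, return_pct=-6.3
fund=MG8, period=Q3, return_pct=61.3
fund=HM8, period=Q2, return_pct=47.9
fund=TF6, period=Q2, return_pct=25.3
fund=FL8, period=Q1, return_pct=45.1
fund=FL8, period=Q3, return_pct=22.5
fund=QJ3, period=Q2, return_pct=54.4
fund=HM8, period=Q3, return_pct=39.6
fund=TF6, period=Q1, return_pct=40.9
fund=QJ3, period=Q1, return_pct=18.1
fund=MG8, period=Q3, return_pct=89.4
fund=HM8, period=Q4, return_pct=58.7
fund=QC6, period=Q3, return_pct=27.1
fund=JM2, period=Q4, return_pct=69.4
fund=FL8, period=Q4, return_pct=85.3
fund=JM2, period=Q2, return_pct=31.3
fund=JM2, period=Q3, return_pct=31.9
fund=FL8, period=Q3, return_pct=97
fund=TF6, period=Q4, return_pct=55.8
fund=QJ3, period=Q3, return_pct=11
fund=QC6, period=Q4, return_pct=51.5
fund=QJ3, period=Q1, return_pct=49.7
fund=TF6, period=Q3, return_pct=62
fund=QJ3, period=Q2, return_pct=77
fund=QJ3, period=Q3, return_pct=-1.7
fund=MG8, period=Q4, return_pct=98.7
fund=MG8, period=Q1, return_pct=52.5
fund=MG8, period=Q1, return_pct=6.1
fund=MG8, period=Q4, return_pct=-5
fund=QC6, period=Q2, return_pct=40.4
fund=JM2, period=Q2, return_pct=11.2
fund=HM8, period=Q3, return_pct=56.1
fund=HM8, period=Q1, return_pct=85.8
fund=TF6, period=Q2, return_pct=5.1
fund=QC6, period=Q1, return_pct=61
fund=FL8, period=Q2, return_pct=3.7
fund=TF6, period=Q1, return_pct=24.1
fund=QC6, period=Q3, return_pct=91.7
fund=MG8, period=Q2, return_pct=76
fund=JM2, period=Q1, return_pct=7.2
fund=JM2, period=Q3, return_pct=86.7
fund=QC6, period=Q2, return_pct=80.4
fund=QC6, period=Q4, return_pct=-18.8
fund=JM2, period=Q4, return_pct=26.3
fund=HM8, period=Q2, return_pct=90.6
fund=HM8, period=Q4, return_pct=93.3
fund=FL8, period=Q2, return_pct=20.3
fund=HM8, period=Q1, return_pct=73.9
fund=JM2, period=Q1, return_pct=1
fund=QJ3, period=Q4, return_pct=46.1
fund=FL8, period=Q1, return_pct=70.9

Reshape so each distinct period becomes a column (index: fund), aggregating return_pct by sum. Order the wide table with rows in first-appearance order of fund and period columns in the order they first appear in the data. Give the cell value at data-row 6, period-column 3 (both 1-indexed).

With rows in first-appearance order of fund, row 6 is fund=HM8. period columns in first-appearance order: Q3, Q4, Q2, Q1; column 3 is Q2.
Long rows with fund=HM8, period=Q2: 47.9 + 90.6 = 138.5.

138.5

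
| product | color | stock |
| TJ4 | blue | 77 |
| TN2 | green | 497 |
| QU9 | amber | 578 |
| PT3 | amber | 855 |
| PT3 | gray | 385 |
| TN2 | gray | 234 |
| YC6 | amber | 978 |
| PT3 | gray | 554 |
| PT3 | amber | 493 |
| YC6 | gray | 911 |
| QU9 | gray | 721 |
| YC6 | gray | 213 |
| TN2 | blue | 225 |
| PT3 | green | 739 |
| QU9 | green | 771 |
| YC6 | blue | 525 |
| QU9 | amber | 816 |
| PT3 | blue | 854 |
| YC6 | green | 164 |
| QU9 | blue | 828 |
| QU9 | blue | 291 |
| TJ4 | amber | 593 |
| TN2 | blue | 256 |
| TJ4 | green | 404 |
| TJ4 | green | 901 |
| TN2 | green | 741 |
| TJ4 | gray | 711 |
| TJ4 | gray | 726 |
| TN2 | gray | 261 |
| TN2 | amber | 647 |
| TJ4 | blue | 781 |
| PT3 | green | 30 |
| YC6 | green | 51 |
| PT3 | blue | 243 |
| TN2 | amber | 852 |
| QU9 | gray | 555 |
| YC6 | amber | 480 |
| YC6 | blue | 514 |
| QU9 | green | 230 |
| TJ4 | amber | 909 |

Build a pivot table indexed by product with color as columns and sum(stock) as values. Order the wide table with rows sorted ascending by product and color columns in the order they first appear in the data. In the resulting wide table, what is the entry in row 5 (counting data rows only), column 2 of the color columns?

215

With rows sorted ascending by product, row 5 is product=YC6. color columns in first-appearance order: blue, green, amber, gray; column 2 is green.
Long rows with product=YC6, color=green: 164 + 51 = 215.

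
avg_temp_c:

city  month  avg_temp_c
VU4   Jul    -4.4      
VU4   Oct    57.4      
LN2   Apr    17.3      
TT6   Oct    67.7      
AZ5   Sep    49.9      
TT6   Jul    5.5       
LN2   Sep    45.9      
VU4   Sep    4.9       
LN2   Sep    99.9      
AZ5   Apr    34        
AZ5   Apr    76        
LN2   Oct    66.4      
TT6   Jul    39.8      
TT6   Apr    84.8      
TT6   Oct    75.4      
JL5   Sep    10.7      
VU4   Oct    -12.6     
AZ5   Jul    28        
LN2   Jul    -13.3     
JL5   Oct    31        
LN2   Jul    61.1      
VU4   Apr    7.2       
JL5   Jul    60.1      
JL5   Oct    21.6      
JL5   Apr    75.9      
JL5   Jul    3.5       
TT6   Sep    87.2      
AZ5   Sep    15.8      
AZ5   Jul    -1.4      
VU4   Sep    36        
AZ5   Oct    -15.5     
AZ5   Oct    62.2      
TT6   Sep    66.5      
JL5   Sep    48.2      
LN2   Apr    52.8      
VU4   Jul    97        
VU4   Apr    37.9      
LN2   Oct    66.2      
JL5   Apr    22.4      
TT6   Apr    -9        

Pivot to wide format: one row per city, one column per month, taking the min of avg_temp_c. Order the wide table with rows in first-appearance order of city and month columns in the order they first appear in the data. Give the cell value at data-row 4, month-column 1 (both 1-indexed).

-1.4

With rows in first-appearance order of city, row 4 is city=AZ5. month columns in first-appearance order: Jul, Oct, Apr, Sep; column 1 is Jul.
Long rows with city=AZ5, month=Jul: min(28, -1.4) = -1.4.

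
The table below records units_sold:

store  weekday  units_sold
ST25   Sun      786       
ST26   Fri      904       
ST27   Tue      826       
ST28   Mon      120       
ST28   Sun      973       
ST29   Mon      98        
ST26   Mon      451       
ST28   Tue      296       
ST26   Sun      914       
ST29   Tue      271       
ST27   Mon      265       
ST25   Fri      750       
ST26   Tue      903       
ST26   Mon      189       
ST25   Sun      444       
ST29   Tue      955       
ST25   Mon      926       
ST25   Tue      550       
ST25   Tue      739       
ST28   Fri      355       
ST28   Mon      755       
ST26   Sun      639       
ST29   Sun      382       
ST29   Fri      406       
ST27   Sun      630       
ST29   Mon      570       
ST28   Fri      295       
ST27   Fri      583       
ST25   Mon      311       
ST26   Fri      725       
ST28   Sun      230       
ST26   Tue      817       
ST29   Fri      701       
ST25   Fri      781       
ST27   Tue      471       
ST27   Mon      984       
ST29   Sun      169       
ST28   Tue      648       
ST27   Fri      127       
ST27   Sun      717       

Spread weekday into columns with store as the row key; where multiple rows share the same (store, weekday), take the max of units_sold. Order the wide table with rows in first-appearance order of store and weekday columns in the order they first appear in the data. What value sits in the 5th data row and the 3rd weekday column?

955

With rows in first-appearance order of store, row 5 is store=ST29. weekday columns in first-appearance order: Sun, Fri, Tue, Mon; column 3 is Tue.
Long rows with store=ST29, weekday=Tue: max(271, 955) = 955.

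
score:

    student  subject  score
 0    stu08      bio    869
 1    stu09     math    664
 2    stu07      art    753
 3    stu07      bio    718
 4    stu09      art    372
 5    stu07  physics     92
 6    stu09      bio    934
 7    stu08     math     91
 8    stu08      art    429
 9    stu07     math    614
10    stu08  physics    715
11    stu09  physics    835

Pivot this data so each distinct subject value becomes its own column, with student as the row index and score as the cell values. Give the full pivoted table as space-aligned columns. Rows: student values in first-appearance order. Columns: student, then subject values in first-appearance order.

Columns: student plus the 4 distinct subject values (bio, math, art, physics).
For example, row stu08 column bio takes score=869 from the long row (stu08, bio).

student  bio  math  art  physics
stu08    869  91    429  715    
stu09    934  664   372  835    
stu07    718  614   753  92     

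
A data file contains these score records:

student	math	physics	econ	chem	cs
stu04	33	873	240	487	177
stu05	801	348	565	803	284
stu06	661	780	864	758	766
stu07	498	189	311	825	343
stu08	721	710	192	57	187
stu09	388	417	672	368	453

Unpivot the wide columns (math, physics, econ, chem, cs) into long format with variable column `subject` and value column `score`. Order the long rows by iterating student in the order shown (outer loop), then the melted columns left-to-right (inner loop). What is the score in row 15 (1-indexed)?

766

30 rows total (6 × 5). Row 15: index ⌊(15-1)/5⌋ = 2 into student → stu06; (15-1) mod 5 = 4 into the melted columns → cs.
So row 15 is (stu06, cs, 766); score = 766.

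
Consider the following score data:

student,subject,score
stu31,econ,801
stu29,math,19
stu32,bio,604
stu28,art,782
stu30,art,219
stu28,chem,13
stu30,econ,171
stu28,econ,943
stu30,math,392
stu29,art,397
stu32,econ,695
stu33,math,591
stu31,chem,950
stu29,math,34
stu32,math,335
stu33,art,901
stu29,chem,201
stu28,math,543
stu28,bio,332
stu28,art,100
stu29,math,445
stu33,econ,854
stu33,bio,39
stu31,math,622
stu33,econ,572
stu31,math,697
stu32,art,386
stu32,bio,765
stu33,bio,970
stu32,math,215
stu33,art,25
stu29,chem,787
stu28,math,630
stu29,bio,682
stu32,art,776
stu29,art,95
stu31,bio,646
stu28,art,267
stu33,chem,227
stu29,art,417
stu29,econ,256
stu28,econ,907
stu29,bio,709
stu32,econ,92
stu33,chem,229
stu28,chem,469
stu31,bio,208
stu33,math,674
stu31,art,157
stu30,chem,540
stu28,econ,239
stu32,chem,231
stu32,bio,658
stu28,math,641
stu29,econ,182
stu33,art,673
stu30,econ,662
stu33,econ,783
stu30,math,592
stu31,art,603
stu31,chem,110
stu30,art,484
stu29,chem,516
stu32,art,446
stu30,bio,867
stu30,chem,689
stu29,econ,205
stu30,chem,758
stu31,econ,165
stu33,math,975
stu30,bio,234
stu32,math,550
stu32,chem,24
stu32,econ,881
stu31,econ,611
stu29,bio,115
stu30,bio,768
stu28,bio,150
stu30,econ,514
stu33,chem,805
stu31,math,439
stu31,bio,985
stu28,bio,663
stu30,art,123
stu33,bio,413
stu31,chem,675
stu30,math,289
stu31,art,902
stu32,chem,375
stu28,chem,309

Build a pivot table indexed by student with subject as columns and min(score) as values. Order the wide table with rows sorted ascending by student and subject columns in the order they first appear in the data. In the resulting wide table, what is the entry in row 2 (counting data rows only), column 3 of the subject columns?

115

With rows sorted ascending by student, row 2 is student=stu29. subject columns in first-appearance order: econ, math, bio, art, chem; column 3 is bio.
Long rows with student=stu29, subject=bio: min(682, 709, 115) = 115.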